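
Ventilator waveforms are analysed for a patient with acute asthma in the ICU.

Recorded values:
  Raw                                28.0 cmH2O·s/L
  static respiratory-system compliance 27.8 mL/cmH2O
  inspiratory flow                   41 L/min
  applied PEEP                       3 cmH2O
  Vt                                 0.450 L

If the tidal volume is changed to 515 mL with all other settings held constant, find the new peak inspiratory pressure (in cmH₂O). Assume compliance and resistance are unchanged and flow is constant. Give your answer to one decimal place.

Flow: 41 L/min ÷ 60 = 0.6833 L/s.
PIP = Vt/C + R·V̇ + PEEP (constant-flow equation of motion).
Only the elastic term changes: ΔPIP = ΔVt / C = (515 − 450) / 27.8 = 2.338 cmH2O.
Original PIP = 450/27.8 + 28.0×0.6833 + 3 = 38.319 cmH2O; new PIP = 38.319 + (2.338) = 40.657 cmH2O.

40.7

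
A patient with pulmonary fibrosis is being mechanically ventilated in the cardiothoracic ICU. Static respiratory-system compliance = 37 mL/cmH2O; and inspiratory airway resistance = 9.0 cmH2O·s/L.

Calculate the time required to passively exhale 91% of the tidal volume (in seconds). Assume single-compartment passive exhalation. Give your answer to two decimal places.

τ = R × C = 9.0 × 37 mL/cmH2O = 9.0 × 0.037 L/cmH2O = 0.333 s.
Exhaled fraction f = 1 − e^(−t/τ) → t = −τ·ln(1 − f) = −0.333·ln(0.09) = 0.8018 s.

0.80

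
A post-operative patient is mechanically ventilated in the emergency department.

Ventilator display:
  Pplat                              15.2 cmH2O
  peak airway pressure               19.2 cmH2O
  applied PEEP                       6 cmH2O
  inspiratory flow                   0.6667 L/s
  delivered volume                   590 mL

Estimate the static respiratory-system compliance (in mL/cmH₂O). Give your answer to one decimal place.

64.1

Cstat = Vt / (Pplat − PEEP) = 590 / (15.2 − 6) = 590 / 9.2 = 64.13 mL/cmH2O.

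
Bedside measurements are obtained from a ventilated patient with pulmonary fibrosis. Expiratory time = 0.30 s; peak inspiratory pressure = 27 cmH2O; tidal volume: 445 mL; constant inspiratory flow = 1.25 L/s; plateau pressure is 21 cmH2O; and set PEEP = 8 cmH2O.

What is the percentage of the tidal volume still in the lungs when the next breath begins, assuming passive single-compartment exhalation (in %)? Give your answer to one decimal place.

R = (PIP − Pplat)/V̇ = (27 − 21) / 1.25 = 6.0/1.25 = 4.8 cmH2O·s/L.
C = Vt/(Pplat − PEEP) = 445.0 / (21 − 8) = 445.0/13.0 = 34.231 mL/cmH2O.
τ = R × C = 4.8 × 0.03423 L/cmH2O = 0.1643 s.
Fraction remaining at end-expiration = e^(−Te/τ) = e^(−0.30/0.1643) = 0.1611 → 16.11%.

16.1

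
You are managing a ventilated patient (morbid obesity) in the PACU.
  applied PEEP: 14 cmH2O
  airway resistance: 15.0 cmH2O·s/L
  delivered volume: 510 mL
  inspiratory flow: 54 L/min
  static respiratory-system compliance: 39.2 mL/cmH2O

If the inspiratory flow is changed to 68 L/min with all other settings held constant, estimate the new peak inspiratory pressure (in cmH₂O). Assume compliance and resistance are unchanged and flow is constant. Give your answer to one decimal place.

Flow: 54 L/min ÷ 60 = 0.9 L/s.
New flow: 68 L/min ÷ 60 = 1.1333 L/s.
PIP = Vt/C + R·V̇ + PEEP (constant-flow equation of motion).
Only the resistive term changes: ΔPIP = R × ΔV̇ = 15.0 × (1.1333 − 0.9) = 15.0 × 0.2333 = 3.5 cmH2O.
Original PIP = 510/39.2 + 15.0×0.9 + 14 = 40.51 cmH2O; new PIP = 40.51 + (3.5) = 44.01 cmH2O.

44.0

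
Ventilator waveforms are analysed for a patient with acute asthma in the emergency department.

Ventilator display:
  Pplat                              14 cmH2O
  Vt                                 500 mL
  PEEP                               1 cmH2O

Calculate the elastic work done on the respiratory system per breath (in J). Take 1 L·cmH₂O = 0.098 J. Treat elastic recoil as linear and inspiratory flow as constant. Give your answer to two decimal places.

Elastic work ≈ ½ × (Pplat − PEEP) × Vt = 0.5 × (14 − 1) × 0.500 L = 0.5 × 13.0 × 0.500 = 3.25 L·cmH2O.
× 0.098 J/(L·cmH2O) → 0.3185 J.

0.32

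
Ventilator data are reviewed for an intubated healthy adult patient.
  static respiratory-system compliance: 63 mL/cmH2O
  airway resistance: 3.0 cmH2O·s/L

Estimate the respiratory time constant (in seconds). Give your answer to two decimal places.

τ = R × C = 3.0 × 63 mL/cmH2O = 3.0 × 0.063 L/cmH2O = 0.189 s.

0.19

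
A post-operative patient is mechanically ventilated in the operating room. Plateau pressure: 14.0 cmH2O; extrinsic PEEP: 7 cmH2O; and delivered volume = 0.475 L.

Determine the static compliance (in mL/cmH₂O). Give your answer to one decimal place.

Cstat = Vt / (Pplat − PEEP) = 475 / (14.0 − 7) = 475 / 7.0 = 67.857 mL/cmH2O.

67.9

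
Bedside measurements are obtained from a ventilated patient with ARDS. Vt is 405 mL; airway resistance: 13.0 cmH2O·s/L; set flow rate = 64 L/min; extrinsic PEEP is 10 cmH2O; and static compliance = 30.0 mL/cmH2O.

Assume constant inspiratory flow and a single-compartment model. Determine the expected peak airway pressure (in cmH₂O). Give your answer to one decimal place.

Flow: 64 L/min ÷ 60 = 1.0667 L/s.
Equation of motion (constant flow): PIP = Vt/C + R·V̇ + PEEP.
PIP = 405/30.0 + 13.0×1.0667 + 10 = 13.5 + 13.867 + 10 = 37.367 cmH2O.

37.4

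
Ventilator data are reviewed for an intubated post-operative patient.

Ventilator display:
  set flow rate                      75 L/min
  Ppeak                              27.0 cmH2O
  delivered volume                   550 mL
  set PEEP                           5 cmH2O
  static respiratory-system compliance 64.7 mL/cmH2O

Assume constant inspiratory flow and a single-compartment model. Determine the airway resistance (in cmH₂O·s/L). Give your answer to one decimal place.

Flow: 75 L/min ÷ 60 = 1.25 L/s.
Equation of motion (constant flow): PIP = Vt/C + R·V̇ + PEEP.
R·V̇ = PIP − Vt/C − PEEP = 27.0 − 550/64.7 − 5 = 27.0 − 8.501 − 5 = 13.499 cmH2O.
R = 13.499 / 1.25 = 10.799 cmH2O·s/L.

10.8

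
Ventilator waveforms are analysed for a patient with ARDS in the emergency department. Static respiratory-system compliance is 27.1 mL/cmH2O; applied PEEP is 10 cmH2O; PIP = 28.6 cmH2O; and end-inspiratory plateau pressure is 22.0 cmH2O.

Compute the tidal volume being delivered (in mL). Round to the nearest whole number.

325

Vt = Cstat × (Pplat − PEEP) = 27.1 × (22.0 − 10) = 27.1 × 12.0 = 325.2 mL.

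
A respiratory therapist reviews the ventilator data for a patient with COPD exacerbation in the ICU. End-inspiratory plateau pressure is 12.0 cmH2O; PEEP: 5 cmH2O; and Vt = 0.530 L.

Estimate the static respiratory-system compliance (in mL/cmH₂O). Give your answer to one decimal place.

Cstat = Vt / (Pplat − PEEP) = 530 / (12.0 − 5) = 530 / 7.0 = 75.714 mL/cmH2O.

75.7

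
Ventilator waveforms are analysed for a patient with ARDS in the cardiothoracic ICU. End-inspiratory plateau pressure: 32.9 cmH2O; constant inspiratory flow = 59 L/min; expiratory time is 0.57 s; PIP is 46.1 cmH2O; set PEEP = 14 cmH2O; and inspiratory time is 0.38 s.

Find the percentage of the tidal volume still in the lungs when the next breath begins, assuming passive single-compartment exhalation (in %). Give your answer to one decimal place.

Flow: 59 L/min ÷ 60 = 0.9833 L/s.
Vt = flow × Ti = 0.9833 L/s × 0.38 s × 1000 mL/L = 373.65 mL.
R = (PIP − Pplat)/V̇ = (46.1 − 32.9) / 0.9833 = 13.2/0.9833 = 13.424 cmH2O·s/L.
C = Vt/(Pplat − PEEP) = 373.65 / (32.9 − 14) = 373.65/18.9 = 19.77 mL/cmH2O.
τ = R × C = 13.424 × 0.01977 L/cmH2O = 0.2654 s.
Fraction remaining at end-expiration = e^(−Te/τ) = e^(−0.57/0.2654) = 0.1168 → 11.68%.

11.7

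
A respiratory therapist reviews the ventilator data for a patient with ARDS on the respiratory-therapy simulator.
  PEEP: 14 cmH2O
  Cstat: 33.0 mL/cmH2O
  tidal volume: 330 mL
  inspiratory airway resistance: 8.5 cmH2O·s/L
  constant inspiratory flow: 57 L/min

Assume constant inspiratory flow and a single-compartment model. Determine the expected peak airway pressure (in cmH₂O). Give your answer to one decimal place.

32.1

Flow: 57 L/min ÷ 60 = 0.95 L/s.
Equation of motion (constant flow): PIP = Vt/C + R·V̇ + PEEP.
PIP = 330/33.0 + 8.5×0.95 + 14 = 10.0 + 8.075 + 14 = 32.075 cmH2O.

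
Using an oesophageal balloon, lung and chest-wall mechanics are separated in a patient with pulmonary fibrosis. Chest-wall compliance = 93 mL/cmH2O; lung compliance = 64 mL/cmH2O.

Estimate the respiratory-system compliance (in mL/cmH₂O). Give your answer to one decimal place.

37.9

Lung and chest wall are elastances in series: 1/Crs = 1/CL + 1/Ccw.
1/Crs = 1/64 + 1/93 = 0.02638.
Crs = 37.908 mL/cmH2O.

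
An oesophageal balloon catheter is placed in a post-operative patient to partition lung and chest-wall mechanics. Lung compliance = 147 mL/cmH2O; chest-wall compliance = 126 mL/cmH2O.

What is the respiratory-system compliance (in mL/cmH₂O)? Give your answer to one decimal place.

67.8

Lung and chest wall are elastances in series: 1/Crs = 1/CL + 1/Ccw.
1/Crs = 1/147 + 1/126 = 0.01474.
Crs = 67.843 mL/cmH2O.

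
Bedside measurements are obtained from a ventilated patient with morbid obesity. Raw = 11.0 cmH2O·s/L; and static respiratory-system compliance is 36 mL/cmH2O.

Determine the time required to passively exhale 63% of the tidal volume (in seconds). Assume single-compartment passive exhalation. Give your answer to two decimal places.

τ = R × C = 11.0 × 36 mL/cmH2O = 11.0 × 0.036 L/cmH2O = 0.396 s.
Exhaled fraction f = 1 − e^(−t/τ) → t = −τ·ln(1 − f) = −0.396·ln(0.37) = 0.3937 s.

0.39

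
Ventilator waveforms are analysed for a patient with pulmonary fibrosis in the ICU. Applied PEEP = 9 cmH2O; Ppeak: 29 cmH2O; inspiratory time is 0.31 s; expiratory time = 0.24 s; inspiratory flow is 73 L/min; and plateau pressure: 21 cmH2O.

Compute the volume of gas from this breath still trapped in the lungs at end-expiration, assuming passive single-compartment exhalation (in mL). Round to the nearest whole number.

118

Flow: 73 L/min ÷ 60 = 1.2167 L/s.
Vt = flow × Ti = 1.2167 L/s × 0.31 s × 1000 mL/L = 377.18 mL.
R = (PIP − Pplat)/V̇ = (29 − 21) / 1.2167 = 8.0/1.2167 = 6.575 cmH2O·s/L.
C = Vt/(Pplat − PEEP) = 377.18 / (21 − 9) = 377.18/12.0 = 31.432 mL/cmH2O.
τ = R × C = 6.575 × 0.03143 L/cmH2O = 0.2067 s.
Fraction remaining = e^(−Te/τ) = e^(−0.24/0.2067) = 0.3131.
Trapped volume = 377.18 × 0.3131 = 118.1 mL.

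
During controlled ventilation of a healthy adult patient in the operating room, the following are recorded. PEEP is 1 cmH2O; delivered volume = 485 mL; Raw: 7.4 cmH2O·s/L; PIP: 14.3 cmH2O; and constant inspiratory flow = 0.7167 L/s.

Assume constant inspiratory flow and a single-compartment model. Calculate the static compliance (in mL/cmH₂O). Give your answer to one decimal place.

Equation of motion (constant flow): PIP = Vt/C + R·V̇ + PEEP.
Vt/C = PIP − R·V̇ − PEEP = 14.3 − 7.4×0.7167 − 1 = 14.3 − 5.304 − 1 = 7.996 cmH2O.
C = Vt / 7.996 = 485 / 7.996 = 60.655 mL/cmH2O.

60.7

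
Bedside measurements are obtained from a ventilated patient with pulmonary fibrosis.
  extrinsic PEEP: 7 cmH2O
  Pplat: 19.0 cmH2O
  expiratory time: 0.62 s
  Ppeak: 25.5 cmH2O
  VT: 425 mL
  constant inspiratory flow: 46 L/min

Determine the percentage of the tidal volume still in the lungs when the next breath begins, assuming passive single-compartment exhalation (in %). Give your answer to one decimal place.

12.7

Flow: 46 L/min ÷ 60 = 0.7667 L/s.
R = (PIP − Pplat)/V̇ = (25.5 − 19.0) / 0.7667 = 6.5/0.7667 = 8.478 cmH2O·s/L.
C = Vt/(Pplat − PEEP) = 425.0 / (19.0 − 7) = 425.0/12.0 = 35.417 mL/cmH2O.
τ = R × C = 8.478 × 0.03542 L/cmH2O = 0.3003 s.
Fraction remaining at end-expiration = e^(−Te/τ) = e^(−0.62/0.3003) = 0.1269 → 12.69%.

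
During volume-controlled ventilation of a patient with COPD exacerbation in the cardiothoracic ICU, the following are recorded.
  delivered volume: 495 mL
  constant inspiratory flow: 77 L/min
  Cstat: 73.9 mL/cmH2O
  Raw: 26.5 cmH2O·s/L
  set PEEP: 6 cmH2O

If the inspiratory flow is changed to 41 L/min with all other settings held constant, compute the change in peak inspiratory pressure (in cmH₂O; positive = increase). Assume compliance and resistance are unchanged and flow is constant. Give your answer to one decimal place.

Flow: 77 L/min ÷ 60 = 1.2833 L/s.
New flow: 41 L/min ÷ 60 = 0.6833 L/s.
PIP = Vt/C + R·V̇ + PEEP (constant-flow equation of motion).
Only the resistive term changes: ΔPIP = R × ΔV̇ = 26.5 × (0.6833 − 1.2833) = 26.5 × -0.6 = -15.9 cmH2O.

-15.9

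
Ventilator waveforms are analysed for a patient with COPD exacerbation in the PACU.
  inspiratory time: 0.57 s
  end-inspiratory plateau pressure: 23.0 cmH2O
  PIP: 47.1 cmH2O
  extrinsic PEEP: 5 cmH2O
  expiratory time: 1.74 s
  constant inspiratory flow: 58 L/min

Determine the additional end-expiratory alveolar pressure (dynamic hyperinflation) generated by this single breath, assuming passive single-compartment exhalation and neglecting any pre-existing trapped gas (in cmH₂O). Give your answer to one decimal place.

1.8

Flow: 58 L/min ÷ 60 = 0.9667 L/s.
Vt = flow × Ti = 0.9667 L/s × 0.57 s × 1000 mL/L = 551.02 mL.
R = (PIP − Pplat)/V̇ = (47.1 − 23.0) / 0.9667 = 24.1/0.9667 = 24.93 cmH2O·s/L.
C = Vt/(Pplat − PEEP) = 551.02 / (23.0 − 5) = 551.02/18.0 = 30.612 mL/cmH2O.
τ = R × C = 24.93 × 0.03061 L/cmH2O = 0.7631 s.
Fraction remaining = e^(−Te/τ) = e^(−1.74/0.7631) = 0.1023; trapped volume = 551.02 × 0.1023 = 56.369 mL.
Additional alveolar pressure from trapping ≈ V_trapped / C = 56.369 / 30.612 = 1.841 cmH2O.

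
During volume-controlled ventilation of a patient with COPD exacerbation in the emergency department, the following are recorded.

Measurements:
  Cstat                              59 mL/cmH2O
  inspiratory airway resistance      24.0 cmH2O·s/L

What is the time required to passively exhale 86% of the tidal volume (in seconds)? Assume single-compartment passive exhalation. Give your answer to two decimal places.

2.78

τ = R × C = 24.0 × 59 mL/cmH2O = 24.0 × 0.059 L/cmH2O = 1.416 s.
Exhaled fraction f = 1 − e^(−t/τ) → t = −τ·ln(1 − f) = −1.416·ln(0.14) = 2.784 s.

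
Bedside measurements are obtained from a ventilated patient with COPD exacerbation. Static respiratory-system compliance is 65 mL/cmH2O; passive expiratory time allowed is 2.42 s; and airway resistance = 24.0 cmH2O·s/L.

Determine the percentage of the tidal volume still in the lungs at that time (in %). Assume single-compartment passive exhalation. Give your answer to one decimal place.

21.2

τ = R × C = 24.0 × 65 mL/cmH2O = 24.0 × 0.065 L/cmH2O = 1.56 s.
Passive exhalation: V(t)/V₀ = e^(−t/τ) = e^(−2.42/1.56) = 0.212.
Fraction remaining = 0.212 → 21.2%.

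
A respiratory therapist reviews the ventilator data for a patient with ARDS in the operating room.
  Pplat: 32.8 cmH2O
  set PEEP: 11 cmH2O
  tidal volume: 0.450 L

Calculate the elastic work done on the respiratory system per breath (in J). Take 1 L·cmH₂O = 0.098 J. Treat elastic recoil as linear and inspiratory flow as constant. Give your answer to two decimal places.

0.48

Elastic work ≈ ½ × (Pplat − PEEP) × Vt = 0.5 × (32.8 − 11) × 0.450 L = 0.5 × 21.8 × 0.450 = 4.905 L·cmH2O.
× 0.098 J/(L·cmH2O) → 0.4807 J.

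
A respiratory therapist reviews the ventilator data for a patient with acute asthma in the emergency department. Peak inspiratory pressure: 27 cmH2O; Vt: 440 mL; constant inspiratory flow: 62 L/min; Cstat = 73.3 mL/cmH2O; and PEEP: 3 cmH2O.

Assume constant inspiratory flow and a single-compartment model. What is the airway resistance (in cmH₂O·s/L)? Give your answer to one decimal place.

Flow: 62 L/min ÷ 60 = 1.0333 L/s.
Equation of motion (constant flow): PIP = Vt/C + R·V̇ + PEEP.
R·V̇ = PIP − Vt/C − PEEP = 27 − 440/73.3 − 3 = 27 − 6.003 − 3 = 17.997 cmH2O.
R = 17.997 / 1.0333 = 17.417 cmH2O·s/L.

17.4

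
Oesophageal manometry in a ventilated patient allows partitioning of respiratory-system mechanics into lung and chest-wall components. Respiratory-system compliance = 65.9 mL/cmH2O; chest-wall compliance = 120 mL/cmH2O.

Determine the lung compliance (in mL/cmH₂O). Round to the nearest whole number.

1/CL = 1/Crs − 1/Ccw.
1/CL = 1/65.9 − 1/120 = 0.006841.
CL = 146.18 mL/cmH2O.

146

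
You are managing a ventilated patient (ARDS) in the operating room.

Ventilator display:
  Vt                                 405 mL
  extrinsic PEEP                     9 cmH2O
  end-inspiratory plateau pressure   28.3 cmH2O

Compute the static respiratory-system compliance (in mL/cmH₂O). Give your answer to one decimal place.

Cstat = Vt / (Pplat − PEEP) = 405 / (28.3 − 9) = 405 / 19.3 = 20.984 mL/cmH2O.

21.0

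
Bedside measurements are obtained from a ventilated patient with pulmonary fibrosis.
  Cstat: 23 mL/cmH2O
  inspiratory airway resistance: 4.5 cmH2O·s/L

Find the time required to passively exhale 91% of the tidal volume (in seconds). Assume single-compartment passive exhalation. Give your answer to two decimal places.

0.25

τ = R × C = 4.5 × 23 mL/cmH2O = 4.5 × 0.023 L/cmH2O = 0.1035 s.
Exhaled fraction f = 1 − e^(−t/τ) → t = −τ·ln(1 − f) = −0.1035·ln(0.09) = 0.2492 s.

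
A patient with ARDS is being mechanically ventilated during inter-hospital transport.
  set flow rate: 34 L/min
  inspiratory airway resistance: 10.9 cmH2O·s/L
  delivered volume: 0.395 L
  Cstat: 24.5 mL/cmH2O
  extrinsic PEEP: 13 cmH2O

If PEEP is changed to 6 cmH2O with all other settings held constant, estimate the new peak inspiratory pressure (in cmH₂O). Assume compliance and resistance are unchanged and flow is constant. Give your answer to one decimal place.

28.3

Flow: 34 L/min ÷ 60 = 0.5667 L/s.
PIP = Vt/C + R·V̇ + PEEP (constant-flow equation of motion).
Only the baseline term changes: ΔPIP = ΔPEEP = 6 − 13 = -7.0 cmH2O.
Original PIP = 395/24.5 + 10.9×0.5667 + 13 = 35.299 cmH2O; new PIP = 35.299 + (-7.0) = 28.299 cmH2O.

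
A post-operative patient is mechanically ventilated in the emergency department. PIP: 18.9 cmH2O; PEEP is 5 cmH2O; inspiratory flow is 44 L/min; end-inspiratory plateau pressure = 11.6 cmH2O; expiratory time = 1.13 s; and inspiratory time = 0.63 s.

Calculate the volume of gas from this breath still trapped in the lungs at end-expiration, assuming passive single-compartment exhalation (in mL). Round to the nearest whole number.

Flow: 44 L/min ÷ 60 = 0.7333 L/s.
Vt = flow × Ti = 0.7333 L/s × 0.63 s × 1000 mL/L = 461.98 mL.
R = (PIP − Pplat)/V̇ = (18.9 − 11.6) / 0.7333 = 7.3/0.7333 = 9.955 cmH2O·s/L.
C = Vt/(Pplat − PEEP) = 461.98 / (11.6 − 5) = 461.98/6.6 = 69.997 mL/cmH2O.
τ = R × C = 9.955 × 0.07 L/cmH2O = 0.6969 s.
Fraction remaining = e^(−Te/τ) = e^(−1.13/0.6969) = 0.1976.
Trapped volume = 461.98 × 0.1976 = 91.287 mL.

91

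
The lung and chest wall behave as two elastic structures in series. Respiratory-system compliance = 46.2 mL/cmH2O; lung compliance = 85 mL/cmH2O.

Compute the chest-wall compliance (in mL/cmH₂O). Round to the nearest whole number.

1/Ccw = 1/Crs − 1/CL.
1/Ccw = 1/46.2 − 1/85 = 0.00988.
Ccw = 101.21 mL/cmH2O.

101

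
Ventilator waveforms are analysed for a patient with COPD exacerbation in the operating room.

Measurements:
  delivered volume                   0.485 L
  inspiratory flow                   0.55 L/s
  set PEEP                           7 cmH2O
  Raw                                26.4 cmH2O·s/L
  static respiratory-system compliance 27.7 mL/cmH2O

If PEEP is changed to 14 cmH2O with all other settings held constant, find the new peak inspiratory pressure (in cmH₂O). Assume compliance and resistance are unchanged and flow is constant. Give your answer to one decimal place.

46.0

PIP = Vt/C + R·V̇ + PEEP (constant-flow equation of motion).
Only the baseline term changes: ΔPIP = ΔPEEP = 14 − 7 = 7.0 cmH2O.
Original PIP = 485/27.7 + 26.4×0.55 + 7 = 39.029 cmH2O; new PIP = 39.029 + (7.0) = 46.029 cmH2O.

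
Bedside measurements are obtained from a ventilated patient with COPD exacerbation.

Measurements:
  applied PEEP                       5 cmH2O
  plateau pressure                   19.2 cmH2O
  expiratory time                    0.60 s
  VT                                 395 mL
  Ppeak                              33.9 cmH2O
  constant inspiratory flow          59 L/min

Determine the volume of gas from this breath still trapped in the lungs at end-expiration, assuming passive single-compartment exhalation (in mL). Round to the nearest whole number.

Flow: 59 L/min ÷ 60 = 0.9833 L/s.
R = (PIP − Pplat)/V̇ = (33.9 − 19.2) / 0.9833 = 14.7/0.9833 = 14.95 cmH2O·s/L.
C = Vt/(Pplat − PEEP) = 395.0 / (19.2 − 5) = 395.0/14.2 = 27.817 mL/cmH2O.
τ = R × C = 14.95 × 0.02782 L/cmH2O = 0.4159 s.
Fraction remaining = e^(−Te/τ) = e^(−0.60/0.4159) = 0.2363.
Trapped volume = 395.0 × 0.2363 = 93.339 mL.

93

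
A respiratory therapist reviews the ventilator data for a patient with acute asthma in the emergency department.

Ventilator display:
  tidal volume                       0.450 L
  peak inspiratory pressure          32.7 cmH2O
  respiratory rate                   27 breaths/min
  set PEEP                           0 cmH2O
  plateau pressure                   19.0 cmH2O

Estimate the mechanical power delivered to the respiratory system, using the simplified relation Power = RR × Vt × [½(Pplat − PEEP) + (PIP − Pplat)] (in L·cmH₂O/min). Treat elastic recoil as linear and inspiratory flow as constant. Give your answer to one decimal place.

Per-breath work = Vt × [½(Pplat−PEEP) + (PIP−Pplat)] = 0.450 × [0.5×19.0 + 13.7] = 0.450 × 23.2 = 10.44 L·cmH2O.
Power = 27 × 10.44 = 281.88 L·cmH2O/min.

281.9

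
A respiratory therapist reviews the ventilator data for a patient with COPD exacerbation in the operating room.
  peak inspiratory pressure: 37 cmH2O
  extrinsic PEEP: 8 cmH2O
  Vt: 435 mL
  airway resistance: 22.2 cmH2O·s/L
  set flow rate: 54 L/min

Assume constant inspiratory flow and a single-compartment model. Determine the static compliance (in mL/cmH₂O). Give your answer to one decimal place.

Flow: 54 L/min ÷ 60 = 0.9 L/s.
Equation of motion (constant flow): PIP = Vt/C + R·V̇ + PEEP.
Vt/C = PIP − R·V̇ − PEEP = 37 − 22.2×0.9 − 8 = 37 − 19.98 − 8 = 9.02 cmH2O.
C = Vt / 9.02 = 435 / 9.02 = 48.226 mL/cmH2O.

48.2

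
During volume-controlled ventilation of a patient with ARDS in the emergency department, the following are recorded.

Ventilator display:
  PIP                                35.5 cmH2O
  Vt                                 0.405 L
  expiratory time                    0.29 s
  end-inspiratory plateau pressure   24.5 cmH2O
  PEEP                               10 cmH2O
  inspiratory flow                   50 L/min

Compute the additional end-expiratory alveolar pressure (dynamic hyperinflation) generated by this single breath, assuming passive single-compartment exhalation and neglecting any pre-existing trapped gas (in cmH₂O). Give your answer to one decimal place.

Flow: 50 L/min ÷ 60 = 0.8333 L/s.
R = (PIP − Pplat)/V̇ = (35.5 − 24.5) / 0.8333 = 11.0/0.8333 = 13.201 cmH2O·s/L.
C = Vt/(Pplat − PEEP) = 405.0 / (24.5 − 10) = 405.0/14.5 = 27.931 mL/cmH2O.
τ = R × C = 13.201 × 0.02793 L/cmH2O = 0.3687 s.
Fraction remaining = e^(−Te/τ) = e^(−0.29/0.3687) = 0.4554; trapped volume = 405.0 × 0.4554 = 184.44 mL.
Additional alveolar pressure from trapping ≈ V_trapped / C = 184.44 / 27.931 = 6.603 cmH2O.

6.6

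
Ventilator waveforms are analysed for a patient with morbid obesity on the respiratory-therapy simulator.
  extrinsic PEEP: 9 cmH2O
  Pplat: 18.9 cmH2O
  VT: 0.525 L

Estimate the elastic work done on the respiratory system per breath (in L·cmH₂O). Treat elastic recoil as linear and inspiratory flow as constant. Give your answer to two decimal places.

Elastic work ≈ ½ × (Pplat − PEEP) × Vt = 0.5 × (18.9 − 9) × 0.525 L = 0.5 × 9.9 × 0.525 = 2.599 L·cmH2O.

2.60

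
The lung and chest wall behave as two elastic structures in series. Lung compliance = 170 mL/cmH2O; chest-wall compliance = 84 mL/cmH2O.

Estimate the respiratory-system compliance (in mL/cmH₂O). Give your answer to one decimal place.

Lung and chest wall are elastances in series: 1/Crs = 1/CL + 1/Ccw.
1/Crs = 1/170 + 1/84 = 0.01779.
Crs = 56.211 mL/cmH2O.

56.2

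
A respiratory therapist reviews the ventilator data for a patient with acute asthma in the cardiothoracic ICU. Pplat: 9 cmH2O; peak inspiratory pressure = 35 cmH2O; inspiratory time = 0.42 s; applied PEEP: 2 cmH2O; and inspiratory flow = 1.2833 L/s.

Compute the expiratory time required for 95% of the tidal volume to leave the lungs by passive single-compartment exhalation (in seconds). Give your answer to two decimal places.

4.67

Vt = flow × Ti = 1.2833 L/s × 0.42 s × 1000 mL/L = 538.99 mL.
R = (PIP − Pplat)/V̇ = (35 − 9) / 1.2833 = 26.0/1.2833 = 20.26 cmH2O·s/L.
C = Vt/(Pplat − PEEP) = 538.99 / (9 − 2) = 538.99/7.0 = 76.999 mL/cmH2O.
τ = R × C = 20.26 × 0.077 L/cmH2O = 1.56 s.
t = −τ·ln(1 − 0.95) = −1.56·ln(0.05) = 4.673 s.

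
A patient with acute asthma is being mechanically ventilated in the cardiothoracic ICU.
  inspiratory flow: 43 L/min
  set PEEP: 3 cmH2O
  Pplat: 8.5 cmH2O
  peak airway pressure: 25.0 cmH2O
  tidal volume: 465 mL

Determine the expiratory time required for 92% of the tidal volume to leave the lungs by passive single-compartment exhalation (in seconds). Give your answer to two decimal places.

Flow: 43 L/min ÷ 60 = 0.7167 L/s.
R = (PIP − Pplat)/V̇ = (25.0 − 8.5) / 0.7167 = 16.5/0.7167 = 23.022 cmH2O·s/L.
C = Vt/(Pplat − PEEP) = 465.0 / (8.5 − 3) = 465.0/5.5 = 84.545 mL/cmH2O.
τ = R × C = 23.022 × 0.08455 L/cmH2O = 1.947 s.
t = −τ·ln(1 − 0.92) = −1.947·ln(0.08) = 4.918 s.

4.92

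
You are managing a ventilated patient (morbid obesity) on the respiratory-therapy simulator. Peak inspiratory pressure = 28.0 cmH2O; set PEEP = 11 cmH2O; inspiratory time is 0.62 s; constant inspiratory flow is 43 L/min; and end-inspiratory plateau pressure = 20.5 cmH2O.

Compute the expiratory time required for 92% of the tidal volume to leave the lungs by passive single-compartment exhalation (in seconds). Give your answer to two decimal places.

Flow: 43 L/min ÷ 60 = 0.7167 L/s.
Vt = flow × Ti = 0.7167 L/s × 0.62 s × 1000 mL/L = 444.35 mL.
R = (PIP − Pplat)/V̇ = (28.0 − 20.5) / 0.7167 = 7.5/0.7167 = 10.465 cmH2O·s/L.
C = Vt/(Pplat − PEEP) = 444.35 / (20.5 − 11) = 444.35/9.5 = 46.774 mL/cmH2O.
τ = R × C = 10.465 × 0.04677 L/cmH2O = 0.4894 s.
t = −τ·ln(1 − 0.92) = −0.4894·ln(0.08) = 1.236 s.

1.24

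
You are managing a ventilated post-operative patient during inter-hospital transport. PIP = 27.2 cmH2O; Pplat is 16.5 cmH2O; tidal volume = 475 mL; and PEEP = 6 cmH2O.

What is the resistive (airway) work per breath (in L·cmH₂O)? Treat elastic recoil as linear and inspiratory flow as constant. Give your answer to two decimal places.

With constant inspiratory flow the resistive pressure is constant at PIP − Pplat = 27.2 − 16.5 = 10.7 cmH2O, so resistive work = 10.7 × 0.475 = 5.083 L·cmH2O.

5.08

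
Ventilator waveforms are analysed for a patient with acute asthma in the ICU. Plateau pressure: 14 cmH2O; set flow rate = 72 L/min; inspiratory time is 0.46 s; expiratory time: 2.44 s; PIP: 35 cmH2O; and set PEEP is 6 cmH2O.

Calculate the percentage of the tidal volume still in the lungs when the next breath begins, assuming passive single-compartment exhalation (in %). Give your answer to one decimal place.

13.3

Flow: 72 L/min ÷ 60 = 1.2 L/s.
Vt = flow × Ti = 1.2 L/s × 0.46 s × 1000 mL/L = 552.0 mL.
R = (PIP − Pplat)/V̇ = (35 − 14) / 1.2 = 21.0/1.2 = 17.5 cmH2O·s/L.
C = Vt/(Pplat − PEEP) = 552.0 / (14 − 6) = 552.0/8.0 = 69.0 mL/cmH2O.
τ = R × C = 17.5 × 0.069 L/cmH2O = 1.208 s.
Fraction remaining at end-expiration = e^(−Te/τ) = e^(−2.44/1.208) = 0.1327 → 13.27%.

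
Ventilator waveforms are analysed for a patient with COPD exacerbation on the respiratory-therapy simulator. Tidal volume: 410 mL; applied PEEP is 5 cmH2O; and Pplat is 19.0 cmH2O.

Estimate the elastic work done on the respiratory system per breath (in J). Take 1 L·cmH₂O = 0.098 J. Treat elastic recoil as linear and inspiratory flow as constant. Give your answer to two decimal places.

0.28

Elastic work ≈ ½ × (Pplat − PEEP) × Vt = 0.5 × (19.0 − 5) × 0.410 L = 0.5 × 14.0 × 0.410 = 2.87 L·cmH2O.
× 0.098 J/(L·cmH2O) → 0.2813 J.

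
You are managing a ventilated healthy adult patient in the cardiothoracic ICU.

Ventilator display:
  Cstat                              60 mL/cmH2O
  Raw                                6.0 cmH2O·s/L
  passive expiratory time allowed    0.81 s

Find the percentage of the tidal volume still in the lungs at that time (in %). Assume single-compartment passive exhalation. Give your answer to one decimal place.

10.5

τ = R × C = 6.0 × 60 mL/cmH2O = 6.0 × 0.060 L/cmH2O = 0.36 s.
Passive exhalation: V(t)/V₀ = e^(−t/τ) = e^(−0.81/0.36) = 0.1054.
Fraction remaining = 0.1054 → 10.54%.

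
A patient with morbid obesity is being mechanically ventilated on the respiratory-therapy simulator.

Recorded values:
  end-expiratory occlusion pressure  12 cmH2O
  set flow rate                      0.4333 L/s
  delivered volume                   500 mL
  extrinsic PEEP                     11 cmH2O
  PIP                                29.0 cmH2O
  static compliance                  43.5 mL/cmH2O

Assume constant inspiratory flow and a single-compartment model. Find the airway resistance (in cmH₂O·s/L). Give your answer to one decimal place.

12.7

Total PEEP = 12 cmH2O (set 11 + intrinsic 1); this is the baseline alveolar pressure.
Equation of motion (constant flow): PIP = Vt/C + R·V̇ + PEEP.
R·V̇ = PIP − Vt/C − PEEP = 29.0 − 500/43.5 − 12 = 29.0 − 11.494 − 12 = 5.506 cmH2O.
R = 5.506 / 0.4333 = 12.707 cmH2O·s/L.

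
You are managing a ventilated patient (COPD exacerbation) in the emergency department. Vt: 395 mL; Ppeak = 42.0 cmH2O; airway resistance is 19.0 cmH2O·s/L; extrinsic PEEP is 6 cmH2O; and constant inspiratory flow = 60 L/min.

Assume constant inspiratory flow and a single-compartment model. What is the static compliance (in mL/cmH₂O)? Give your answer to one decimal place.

23.2

Flow: 60 L/min ÷ 60 = 1 L/s.
Equation of motion (constant flow): PIP = Vt/C + R·V̇ + PEEP.
Vt/C = PIP − R·V̇ − PEEP = 42.0 − 19.0×1 − 6 = 42.0 − 19.0 − 6 = 17.0 cmH2O.
C = Vt / 17.0 = 395 / 17.0 = 23.235 mL/cmH2O.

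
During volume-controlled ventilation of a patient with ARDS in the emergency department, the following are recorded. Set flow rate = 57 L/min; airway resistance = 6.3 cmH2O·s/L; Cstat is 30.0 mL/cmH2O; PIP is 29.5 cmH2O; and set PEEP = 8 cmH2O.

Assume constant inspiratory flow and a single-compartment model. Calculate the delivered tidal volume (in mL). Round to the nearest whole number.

465

Flow: 57 L/min ÷ 60 = 0.95 L/s.
Equation of motion (constant flow): PIP = Vt/C + R·V̇ + PEEP.
Vt/C = PIP − R·V̇ − PEEP = 29.5 − 5.985 − 8 = 15.515 cmH2O.
Vt = C × 15.515 = 30.0 × 15.515 = 465.45 mL.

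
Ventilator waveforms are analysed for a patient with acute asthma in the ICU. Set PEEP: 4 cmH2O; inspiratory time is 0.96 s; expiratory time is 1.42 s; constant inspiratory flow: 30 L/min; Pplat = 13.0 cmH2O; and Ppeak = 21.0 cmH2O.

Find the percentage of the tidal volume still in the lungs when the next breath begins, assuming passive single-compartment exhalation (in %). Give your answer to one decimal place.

18.9

Flow: 30 L/min ÷ 60 = 0.5 L/s.
Vt = flow × Ti = 0.5 L/s × 0.96 s × 1000 mL/L = 480.0 mL.
R = (PIP − Pplat)/V̇ = (21.0 − 13.0) / 0.5 = 8.0/0.5 = 16.0 cmH2O·s/L.
C = Vt/(Pplat − PEEP) = 480.0 / (13.0 − 4) = 480.0/9.0 = 53.333 mL/cmH2O.
τ = R × C = 16.0 × 0.05333 L/cmH2O = 0.8533 s.
Fraction remaining at end-expiration = e^(−Te/τ) = e^(−1.42/0.8533) = 0.1894 → 18.94%.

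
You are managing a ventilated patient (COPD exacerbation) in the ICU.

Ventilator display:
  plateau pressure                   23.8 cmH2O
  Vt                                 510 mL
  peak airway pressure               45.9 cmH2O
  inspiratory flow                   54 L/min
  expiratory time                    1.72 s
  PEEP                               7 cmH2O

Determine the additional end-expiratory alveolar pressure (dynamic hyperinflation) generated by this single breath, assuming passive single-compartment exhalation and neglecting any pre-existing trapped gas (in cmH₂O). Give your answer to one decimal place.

1.7

Flow: 54 L/min ÷ 60 = 0.9 L/s.
R = (PIP − Pplat)/V̇ = (45.9 − 23.8) / 0.9 = 22.1/0.9 = 24.556 cmH2O·s/L.
C = Vt/(Pplat − PEEP) = 510.0 / (23.8 − 7) = 510.0/16.8 = 30.357 mL/cmH2O.
τ = R × C = 24.556 × 0.03036 L/cmH2O = 0.7455 s.
Fraction remaining = e^(−Te/τ) = e^(−1.72/0.7455) = 0.09954; trapped volume = 510.0 × 0.09954 = 50.765 mL.
Additional alveolar pressure from trapping ≈ V_trapped / C = 50.765 / 30.357 = 1.672 cmH2O.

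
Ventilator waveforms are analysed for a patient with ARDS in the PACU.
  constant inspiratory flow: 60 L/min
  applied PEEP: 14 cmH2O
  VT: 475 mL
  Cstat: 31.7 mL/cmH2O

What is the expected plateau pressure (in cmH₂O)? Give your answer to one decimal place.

29.0

Pplat = PEEP + Vt / Cstat = 14 + 475 / 31.7 = 14 + 14.984 = 28.984 cmH2O.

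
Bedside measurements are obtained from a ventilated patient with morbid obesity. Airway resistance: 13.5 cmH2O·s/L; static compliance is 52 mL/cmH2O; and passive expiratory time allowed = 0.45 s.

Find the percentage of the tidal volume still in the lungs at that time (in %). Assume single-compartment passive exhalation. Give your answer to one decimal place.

τ = R × C = 13.5 × 52 mL/cmH2O = 13.5 × 0.052 L/cmH2O = 0.702 s.
Passive exhalation: V(t)/V₀ = e^(−t/τ) = e^(−0.45/0.702) = 0.5268.
Fraction remaining = 0.5268 → 52.68%.

52.7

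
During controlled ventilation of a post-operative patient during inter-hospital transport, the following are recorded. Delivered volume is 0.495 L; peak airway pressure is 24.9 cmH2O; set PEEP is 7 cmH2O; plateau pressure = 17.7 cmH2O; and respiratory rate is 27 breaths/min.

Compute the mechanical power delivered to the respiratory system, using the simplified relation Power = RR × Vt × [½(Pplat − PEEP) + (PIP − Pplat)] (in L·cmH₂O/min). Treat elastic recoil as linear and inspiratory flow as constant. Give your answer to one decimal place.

Per-breath work = Vt × [½(Pplat−PEEP) + (PIP−Pplat)] = 0.495 × [0.5×10.7 + 7.2] = 0.495 × 12.55 = 6.212 L·cmH2O.
Power = 27 × 6.212 = 167.72 L·cmH2O/min.

167.7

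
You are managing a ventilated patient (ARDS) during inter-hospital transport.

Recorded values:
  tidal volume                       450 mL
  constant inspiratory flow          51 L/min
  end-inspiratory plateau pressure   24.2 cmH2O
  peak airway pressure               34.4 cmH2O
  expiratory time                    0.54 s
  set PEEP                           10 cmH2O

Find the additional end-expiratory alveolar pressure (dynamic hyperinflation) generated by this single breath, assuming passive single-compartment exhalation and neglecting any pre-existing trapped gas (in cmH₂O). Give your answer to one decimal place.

3.4

Flow: 51 L/min ÷ 60 = 0.85 L/s.
R = (PIP − Pplat)/V̇ = (34.4 − 24.2) / 0.85 = 10.2/0.85 = 12.0 cmH2O·s/L.
C = Vt/(Pplat − PEEP) = 450.0 / (24.2 − 10) = 450.0/14.2 = 31.69 mL/cmH2O.
τ = R × C = 12.0 × 0.03169 L/cmH2O = 0.3803 s.
Fraction remaining = e^(−Te/τ) = e^(−0.54/0.3803) = 0.2417; trapped volume = 450.0 × 0.2417 = 108.77 mL.
Additional alveolar pressure from trapping ≈ V_trapped / C = 108.77 / 31.69 = 3.432 cmH2O.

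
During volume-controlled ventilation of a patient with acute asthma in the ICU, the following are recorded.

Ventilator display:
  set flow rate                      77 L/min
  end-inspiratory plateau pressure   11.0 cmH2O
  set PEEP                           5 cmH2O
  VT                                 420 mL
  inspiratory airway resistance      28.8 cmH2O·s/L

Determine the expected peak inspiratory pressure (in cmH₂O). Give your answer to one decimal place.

Flow: 77 L/min ÷ 60 = 1.2833 L/s.
PIP = Pplat + Raw × flow = 11.0 + 28.8 × 1.2833 = 11.0 + 36.959 = 47.959 cmH2O.

48.0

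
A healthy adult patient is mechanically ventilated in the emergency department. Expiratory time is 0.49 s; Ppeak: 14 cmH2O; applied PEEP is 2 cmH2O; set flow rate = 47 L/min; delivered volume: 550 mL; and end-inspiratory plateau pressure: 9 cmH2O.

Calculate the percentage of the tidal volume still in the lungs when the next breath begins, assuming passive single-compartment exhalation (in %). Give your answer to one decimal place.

37.6

Flow: 47 L/min ÷ 60 = 0.7833 L/s.
R = (PIP − Pplat)/V̇ = (14 − 9) / 0.7833 = 5.0/0.7833 = 6.383 cmH2O·s/L.
C = Vt/(Pplat − PEEP) = 550.0 / (9 − 2) = 550.0/7.0 = 78.571 mL/cmH2O.
τ = R × C = 6.383 × 0.07857 L/cmH2O = 0.5015 s.
Fraction remaining at end-expiration = e^(−Te/τ) = e^(−0.49/0.5015) = 0.3764 → 37.64%.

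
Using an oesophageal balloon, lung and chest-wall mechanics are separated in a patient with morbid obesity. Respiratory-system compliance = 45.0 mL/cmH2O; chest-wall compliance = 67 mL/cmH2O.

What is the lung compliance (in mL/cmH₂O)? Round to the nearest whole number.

1/CL = 1/Crs − 1/Ccw.
1/CL = 1/45.0 − 1/67 = 0.007297.
CL = 137.04 mL/cmH2O.

137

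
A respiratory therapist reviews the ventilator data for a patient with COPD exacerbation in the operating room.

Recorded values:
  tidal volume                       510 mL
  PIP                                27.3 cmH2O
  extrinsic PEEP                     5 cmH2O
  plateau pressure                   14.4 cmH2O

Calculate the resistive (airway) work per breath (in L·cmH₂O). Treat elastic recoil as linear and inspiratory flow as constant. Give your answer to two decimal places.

With constant inspiratory flow the resistive pressure is constant at PIP − Pplat = 27.3 − 14.4 = 12.9 cmH2O, so resistive work = 12.9 × 0.510 = 6.579 L·cmH2O.

6.58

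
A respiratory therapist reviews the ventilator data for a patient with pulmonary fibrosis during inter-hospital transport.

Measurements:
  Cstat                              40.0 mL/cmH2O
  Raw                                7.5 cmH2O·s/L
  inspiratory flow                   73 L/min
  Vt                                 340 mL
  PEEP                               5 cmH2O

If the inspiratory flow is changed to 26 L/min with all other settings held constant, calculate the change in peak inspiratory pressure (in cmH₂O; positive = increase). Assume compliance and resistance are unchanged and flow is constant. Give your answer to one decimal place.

-5.9

Flow: 73 L/min ÷ 60 = 1.2167 L/s.
New flow: 26 L/min ÷ 60 = 0.4333 L/s.
PIP = Vt/C + R·V̇ + PEEP (constant-flow equation of motion).
Only the resistive term changes: ΔPIP = R × ΔV̇ = 7.5 × (0.4333 − 1.2167) = 7.5 × -0.7834 = -5.876 cmH2O.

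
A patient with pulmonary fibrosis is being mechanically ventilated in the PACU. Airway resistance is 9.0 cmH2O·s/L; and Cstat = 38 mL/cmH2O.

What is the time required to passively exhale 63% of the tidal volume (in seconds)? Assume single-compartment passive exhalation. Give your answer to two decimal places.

0.34

τ = R × C = 9.0 × 38 mL/cmH2O = 9.0 × 0.038 L/cmH2O = 0.342 s.
Exhaled fraction f = 1 − e^(−t/τ) → t = −τ·ln(1 − f) = −0.342·ln(0.37) = 0.34 s.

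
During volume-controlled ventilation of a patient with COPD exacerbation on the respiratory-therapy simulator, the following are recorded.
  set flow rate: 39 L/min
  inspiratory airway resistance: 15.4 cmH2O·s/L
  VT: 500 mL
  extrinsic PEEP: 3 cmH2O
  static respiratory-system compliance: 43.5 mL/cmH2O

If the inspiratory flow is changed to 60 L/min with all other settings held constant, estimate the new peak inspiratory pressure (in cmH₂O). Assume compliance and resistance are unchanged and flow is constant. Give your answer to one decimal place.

Flow: 39 L/min ÷ 60 = 0.65 L/s.
New flow: 60 L/min ÷ 60 = 1 L/s.
PIP = Vt/C + R·V̇ + PEEP (constant-flow equation of motion).
Only the resistive term changes: ΔPIP = R × ΔV̇ = 15.4 × (1 − 0.65) = 15.4 × 0.35 = 5.39 cmH2O.
Original PIP = 500/43.5 + 15.4×0.65 + 3 = 24.504 cmH2O; new PIP = 24.504 + (5.39) = 29.894 cmH2O.

29.9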